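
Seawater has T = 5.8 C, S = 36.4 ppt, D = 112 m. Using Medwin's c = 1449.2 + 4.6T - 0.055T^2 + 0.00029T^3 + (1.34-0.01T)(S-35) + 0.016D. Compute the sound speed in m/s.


c = 1449.2 + 4.6*5.8 - 0.055*5.8^2 + 0.00029*5.8^3 + (1.34 - 0.01*5.8)*(36.4 - 35) + 0.016*112 = 1477.67

1477.67 m/s


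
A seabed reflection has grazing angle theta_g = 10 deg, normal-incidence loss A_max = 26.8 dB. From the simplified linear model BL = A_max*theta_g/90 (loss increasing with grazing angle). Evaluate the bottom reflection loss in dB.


BL = A_max * theta_g / 90 = 26.8 * 10 / 90 = 2.98

2.98 dB


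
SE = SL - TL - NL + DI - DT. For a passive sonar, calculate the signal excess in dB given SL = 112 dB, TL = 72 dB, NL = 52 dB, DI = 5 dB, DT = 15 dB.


SE = SL - TL - NL + DI - DT = 112 - 72 - 52 + 5 - 15 = -22

-22 dB


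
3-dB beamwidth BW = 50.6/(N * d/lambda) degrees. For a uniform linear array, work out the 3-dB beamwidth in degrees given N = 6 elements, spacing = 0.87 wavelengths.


BW = 50.6 / (6 * 0.87) = 50.6 / 5.22 = 9.69

9.69 deg


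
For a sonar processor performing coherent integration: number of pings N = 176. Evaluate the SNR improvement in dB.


Gain = 10*log10(176) = 22.46

22.46 dB


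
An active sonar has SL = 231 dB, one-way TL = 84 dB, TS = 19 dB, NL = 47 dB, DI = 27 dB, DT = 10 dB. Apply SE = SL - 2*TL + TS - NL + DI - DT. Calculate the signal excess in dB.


SE = SL - 2*TL + TS - NL + DI - DT = 231 - 2*84 + (19) - 47 + 27 - 10 = 52

52 dB


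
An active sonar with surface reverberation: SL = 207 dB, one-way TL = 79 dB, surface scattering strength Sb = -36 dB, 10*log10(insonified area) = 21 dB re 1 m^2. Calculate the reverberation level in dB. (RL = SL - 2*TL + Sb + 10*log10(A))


RL = SL - 2*TL + Sb + 10*log10(A) = 207 - 2*79 + (-36) + 21 = 34

34 dB


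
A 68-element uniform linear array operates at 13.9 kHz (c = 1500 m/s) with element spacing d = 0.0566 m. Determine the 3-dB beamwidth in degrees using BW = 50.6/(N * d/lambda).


1.42 deg


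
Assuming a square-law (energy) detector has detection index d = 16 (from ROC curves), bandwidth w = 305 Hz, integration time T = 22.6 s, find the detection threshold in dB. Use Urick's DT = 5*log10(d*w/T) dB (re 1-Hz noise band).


DT = 5*log10(d*w/T) = 5*log10(16 * 305 / 22.6) = 5*log10(215.93) = 11.67

11.67 dB


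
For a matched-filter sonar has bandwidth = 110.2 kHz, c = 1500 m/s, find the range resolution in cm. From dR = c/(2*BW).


dR = c/(2*BW) = 1500 / (2 * 110.2e3) = 0.0068 m = 0.68 cm

0.68 cm


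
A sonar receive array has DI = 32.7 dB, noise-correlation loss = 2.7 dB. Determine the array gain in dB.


AG = DI - L_corr = 32.7 - 2.7 = 30.0

30.0 dB


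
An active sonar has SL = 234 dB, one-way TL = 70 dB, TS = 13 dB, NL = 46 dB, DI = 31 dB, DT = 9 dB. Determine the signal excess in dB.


83 dB


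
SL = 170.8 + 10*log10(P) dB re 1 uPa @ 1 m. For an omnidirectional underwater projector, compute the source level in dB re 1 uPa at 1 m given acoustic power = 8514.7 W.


SL = 170.8 + 10*log10(8514.7) = 170.8 + 39.3 = 210.1

210.1 dB


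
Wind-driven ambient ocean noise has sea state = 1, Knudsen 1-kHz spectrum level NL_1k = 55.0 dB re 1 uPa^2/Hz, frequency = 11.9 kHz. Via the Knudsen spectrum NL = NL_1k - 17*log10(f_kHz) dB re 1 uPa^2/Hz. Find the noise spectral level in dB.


36.72 dB


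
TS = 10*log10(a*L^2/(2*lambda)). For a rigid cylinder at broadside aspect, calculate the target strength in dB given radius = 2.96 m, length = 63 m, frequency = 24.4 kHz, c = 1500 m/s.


lambda = 1500/24400 = 0.06148 m
TS = 10*log10(2.96*63^2/(2*0.06148)) = 49.8

49.8 dB


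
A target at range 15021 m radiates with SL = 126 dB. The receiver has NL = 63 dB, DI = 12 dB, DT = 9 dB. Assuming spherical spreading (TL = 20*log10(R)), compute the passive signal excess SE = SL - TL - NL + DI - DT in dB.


Step 1: TL = 20*log10(15021) = 83.53 dB
Step 2: SE = 126 - 83.53 - 63 + 12 - 9 = -17.53

-17.53 dB


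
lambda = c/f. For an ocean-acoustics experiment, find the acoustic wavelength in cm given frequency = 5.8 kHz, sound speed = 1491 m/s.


25.71 cm


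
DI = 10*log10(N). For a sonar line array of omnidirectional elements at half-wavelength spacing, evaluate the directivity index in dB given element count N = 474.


26.76 dB


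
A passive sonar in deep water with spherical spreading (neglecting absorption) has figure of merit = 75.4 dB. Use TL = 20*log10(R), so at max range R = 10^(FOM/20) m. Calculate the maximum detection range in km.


At max range FOM = TL, so 20*log10(R) = 75.4
R = 10^(75.4/20) = 5888.44 m = 5.89 km

5.89 km


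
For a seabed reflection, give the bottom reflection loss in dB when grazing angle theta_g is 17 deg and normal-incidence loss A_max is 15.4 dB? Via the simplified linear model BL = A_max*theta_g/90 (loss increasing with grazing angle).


2.91 dB


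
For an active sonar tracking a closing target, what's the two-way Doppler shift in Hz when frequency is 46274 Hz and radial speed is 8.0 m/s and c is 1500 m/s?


fd = 2*f*v/c = 2 * 46274 * 8.0 / 1500 = 493.59

493.59 Hz


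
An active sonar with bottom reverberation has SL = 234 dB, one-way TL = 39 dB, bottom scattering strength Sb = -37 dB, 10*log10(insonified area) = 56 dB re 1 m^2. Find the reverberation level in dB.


175 dB


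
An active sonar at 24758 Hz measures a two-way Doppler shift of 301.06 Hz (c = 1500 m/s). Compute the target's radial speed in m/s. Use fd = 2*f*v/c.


From fd = 2*f*v/c, v = c*fd/(2*f) = 1500 * 301.06 / (2*24758) = 9.12

9.12 m/s


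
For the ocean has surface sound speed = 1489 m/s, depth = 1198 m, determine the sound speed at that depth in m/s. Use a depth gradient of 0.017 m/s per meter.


c = 1489 + 0.017 * 1198 = 1509.366

1509.366 m/s


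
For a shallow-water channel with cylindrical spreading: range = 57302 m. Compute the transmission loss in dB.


TL = 10*log10(57302) = 47.58

47.58 dB


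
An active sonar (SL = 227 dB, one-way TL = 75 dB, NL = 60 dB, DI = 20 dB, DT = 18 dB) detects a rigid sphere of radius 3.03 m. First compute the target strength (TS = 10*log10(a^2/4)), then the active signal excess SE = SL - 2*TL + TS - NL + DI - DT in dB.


Step 1: TS = 10*log10(3.03^2/4) = 3.61 dB
Step 2: SE = SL - 2*TL + TS - NL + DI - DT = 227 - 2*75 + (3.61) - 60 + 20 - 18 = 22.61

22.61 dB


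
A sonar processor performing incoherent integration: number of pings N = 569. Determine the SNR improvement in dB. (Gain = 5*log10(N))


Gain = 5*log10(569) = 13.78

13.78 dB


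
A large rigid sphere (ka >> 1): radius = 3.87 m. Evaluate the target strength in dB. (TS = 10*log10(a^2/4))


TS = 10*log10(3.87^2 / 4) = 10*log10(3.744225) = 5.73

5.73 dB


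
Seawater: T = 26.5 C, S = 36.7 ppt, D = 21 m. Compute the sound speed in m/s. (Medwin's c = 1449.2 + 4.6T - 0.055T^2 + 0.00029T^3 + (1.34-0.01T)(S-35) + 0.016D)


1540.04 m/s


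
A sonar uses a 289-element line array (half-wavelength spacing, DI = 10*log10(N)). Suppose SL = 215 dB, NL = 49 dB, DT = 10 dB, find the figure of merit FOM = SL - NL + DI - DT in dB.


Step 1: DI = 10*log10(289) = 24.61 dB
Step 2: FOM = SL - NL + DI - DT = 215 - 49 + 24.61 - 10 = 180.61

180.61 dB


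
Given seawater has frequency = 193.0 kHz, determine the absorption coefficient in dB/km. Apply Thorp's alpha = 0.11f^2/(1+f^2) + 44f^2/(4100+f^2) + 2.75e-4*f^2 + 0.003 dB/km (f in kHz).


f^2 = 37249.0
alpha = 0.11*37249.0/(1+37249.0) + 44*37249.0/(4100+37249.0) + 2.75e-4*37249.0 + 0.003 = 49.994

49.994 dB/km


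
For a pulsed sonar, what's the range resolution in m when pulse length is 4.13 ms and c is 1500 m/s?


3.0975 m


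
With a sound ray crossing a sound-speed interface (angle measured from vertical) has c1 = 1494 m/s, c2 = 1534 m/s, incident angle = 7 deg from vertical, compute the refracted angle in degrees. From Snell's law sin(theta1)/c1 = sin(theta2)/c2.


sin(theta2) = (c2/c1)*sin(theta1) = (1534/1494)*sin(7 deg) = 0.12513
theta2 = arcsin(0.12513) = 7.19

7.19 deg


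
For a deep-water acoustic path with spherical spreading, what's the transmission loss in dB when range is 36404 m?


TL = 20*log10(36404) = 91.22

91.22 dB


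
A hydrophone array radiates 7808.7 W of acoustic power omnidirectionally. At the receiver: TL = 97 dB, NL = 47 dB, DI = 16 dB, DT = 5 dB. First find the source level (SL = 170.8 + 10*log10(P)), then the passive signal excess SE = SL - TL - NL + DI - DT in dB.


Step 1: SL = 170.8 + 10*log10(7808.7) = 209.73 dB
Step 2: SE = SL - TL - NL + DI - DT = 209.73 - 97 - 47 + 16 - 5 = 76.73

76.73 dB


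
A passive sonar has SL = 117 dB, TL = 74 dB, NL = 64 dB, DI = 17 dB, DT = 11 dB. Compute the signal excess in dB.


SE = SL - TL - NL + DI - DT = 117 - 74 - 64 + 17 - 11 = -15

-15 dB


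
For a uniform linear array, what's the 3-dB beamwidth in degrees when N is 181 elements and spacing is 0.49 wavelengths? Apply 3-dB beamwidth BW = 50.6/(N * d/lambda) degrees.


BW = 50.6 / (181 * 0.49) = 50.6 / 88.69 = 0.57

0.57 deg


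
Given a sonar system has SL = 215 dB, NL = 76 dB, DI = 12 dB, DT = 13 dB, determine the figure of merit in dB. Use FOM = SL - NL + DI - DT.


FOM = SL - NL + DI - DT = 215 - 76 + 12 - 13 = 138

138 dB


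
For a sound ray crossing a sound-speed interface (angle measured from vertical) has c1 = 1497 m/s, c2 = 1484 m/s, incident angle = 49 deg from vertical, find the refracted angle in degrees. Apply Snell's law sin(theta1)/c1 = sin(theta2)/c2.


sin(theta2) = (c2/c1)*sin(theta1) = (1484/1497)*sin(49 deg) = 0.74816
theta2 = arcsin(0.74816) = 48.43

48.43 deg


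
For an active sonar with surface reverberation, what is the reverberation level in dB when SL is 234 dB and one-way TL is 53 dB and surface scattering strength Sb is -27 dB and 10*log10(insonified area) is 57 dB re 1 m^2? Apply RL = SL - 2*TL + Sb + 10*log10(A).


RL = SL - 2*TL + Sb + 10*log10(A) = 234 - 2*53 + (-27) + 57 = 158

158 dB


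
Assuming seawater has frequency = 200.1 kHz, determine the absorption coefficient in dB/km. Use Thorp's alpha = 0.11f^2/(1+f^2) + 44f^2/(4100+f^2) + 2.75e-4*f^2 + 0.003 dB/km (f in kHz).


f^2 = 40040.01
alpha = 0.11*40040.01/(1+40040.01) + 44*40040.01/(4100+40040.01) + 2.75e-4*40040.01 + 0.003 = 51.037

51.037 dB/km


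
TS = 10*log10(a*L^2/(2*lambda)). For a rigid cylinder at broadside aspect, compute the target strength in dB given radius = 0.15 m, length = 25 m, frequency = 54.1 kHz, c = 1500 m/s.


lambda = 1500/54100 = 0.02773 m
TS = 10*log10(0.15*25^2/(2*0.02773)) = 32.28

32.28 dB


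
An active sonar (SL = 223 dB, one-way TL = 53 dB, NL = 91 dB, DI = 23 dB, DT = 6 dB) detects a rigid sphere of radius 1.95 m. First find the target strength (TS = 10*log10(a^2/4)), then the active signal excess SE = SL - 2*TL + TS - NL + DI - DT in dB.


Step 1: TS = 10*log10(1.95^2/4) = -0.22 dB
Step 2: SE = SL - 2*TL + TS - NL + DI - DT = 223 - 2*53 + (-0.22) - 91 + 23 - 6 = 42.78

42.78 dB


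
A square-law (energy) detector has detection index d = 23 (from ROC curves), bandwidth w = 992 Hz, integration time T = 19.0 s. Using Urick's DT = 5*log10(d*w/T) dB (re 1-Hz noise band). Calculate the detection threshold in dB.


DT = 5*log10(d*w/T) = 5*log10(23 * 992 / 19.0) = 5*log10(1200.84) = 15.4

15.4 dB


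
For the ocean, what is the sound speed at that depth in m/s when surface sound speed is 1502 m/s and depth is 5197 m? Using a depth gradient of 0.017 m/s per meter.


1590.349 m/s


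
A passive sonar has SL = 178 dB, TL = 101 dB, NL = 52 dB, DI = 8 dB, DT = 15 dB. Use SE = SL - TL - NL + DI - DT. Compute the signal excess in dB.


SE = SL - TL - NL + DI - DT = 178 - 101 - 52 + 8 - 15 = 18

18 dB


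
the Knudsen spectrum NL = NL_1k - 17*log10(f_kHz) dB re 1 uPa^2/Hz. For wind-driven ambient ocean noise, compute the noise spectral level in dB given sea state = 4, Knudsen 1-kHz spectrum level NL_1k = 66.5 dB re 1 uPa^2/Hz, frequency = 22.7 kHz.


NL = NL_1k - 17*log10(f_kHz) = 66.5 - 17*log10(22.7) = 66.5 - (23.05) = 43.45

43.45 dB


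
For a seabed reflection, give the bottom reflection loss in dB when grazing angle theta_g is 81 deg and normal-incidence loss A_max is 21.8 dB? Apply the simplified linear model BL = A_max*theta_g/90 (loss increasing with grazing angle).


BL = A_max * theta_g / 90 = 21.8 * 81 / 90 = 19.62

19.62 dB


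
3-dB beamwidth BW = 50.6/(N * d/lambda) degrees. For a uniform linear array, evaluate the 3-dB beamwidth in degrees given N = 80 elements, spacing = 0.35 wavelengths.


1.81 deg


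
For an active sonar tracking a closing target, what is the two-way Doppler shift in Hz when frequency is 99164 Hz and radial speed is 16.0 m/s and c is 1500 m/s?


fd = 2*f*v/c = 2 * 99164 * 16.0 / 1500 = 2115.5

2115.5 Hz


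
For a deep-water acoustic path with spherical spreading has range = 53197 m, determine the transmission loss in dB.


TL = 20*log10(53197) = 94.52

94.52 dB


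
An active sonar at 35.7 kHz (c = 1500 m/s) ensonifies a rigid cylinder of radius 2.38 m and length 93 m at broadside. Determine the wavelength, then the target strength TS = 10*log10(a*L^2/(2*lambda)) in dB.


Step 1: lambda = c/f = 1500/35700 = 0.04202 m
Step 2: TS = 10*log10(a*L^2/(2*lambda)) = 10*log10(2.38*93^2/(2*0.04202)) = 53.89

53.89 dB


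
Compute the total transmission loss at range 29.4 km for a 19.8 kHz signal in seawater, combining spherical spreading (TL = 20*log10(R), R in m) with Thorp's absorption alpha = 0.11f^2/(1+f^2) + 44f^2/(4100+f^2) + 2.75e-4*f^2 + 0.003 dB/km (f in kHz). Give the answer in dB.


Step 1 (Thorp): alpha = 0.11*392.04/(1+392.04) + 44*392.04/(4100+392.04) + 2.75e-4*392.04 + 0.003 = 4.0606 dB/km
Step 2: TL_spread = 20*log10(29400) = 89.37 dB
Step 3: TL_abs = alpha*R = 4.0606 * 29.4 = 119.38 dB
Step 4: TL_total = 89.37 + 119.38 = 208.75

208.75 dB


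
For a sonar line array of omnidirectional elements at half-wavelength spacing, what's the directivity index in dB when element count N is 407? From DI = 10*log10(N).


DI = 10*log10(407) = 26.1

26.1 dB


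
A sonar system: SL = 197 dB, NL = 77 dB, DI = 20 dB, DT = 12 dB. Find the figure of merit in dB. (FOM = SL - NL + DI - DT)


128 dB


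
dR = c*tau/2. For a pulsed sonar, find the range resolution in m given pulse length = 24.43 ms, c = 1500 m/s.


18.3225 m


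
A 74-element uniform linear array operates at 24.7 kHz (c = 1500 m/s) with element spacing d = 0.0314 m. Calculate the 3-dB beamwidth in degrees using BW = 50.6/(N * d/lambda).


1.32 deg


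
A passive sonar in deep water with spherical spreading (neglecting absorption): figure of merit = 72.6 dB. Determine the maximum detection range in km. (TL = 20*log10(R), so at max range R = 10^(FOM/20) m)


4.27 km


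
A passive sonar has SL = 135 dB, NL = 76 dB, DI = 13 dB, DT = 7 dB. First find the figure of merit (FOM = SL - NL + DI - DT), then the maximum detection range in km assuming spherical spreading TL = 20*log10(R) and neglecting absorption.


Step 1: FOM = SL - NL + DI - DT = 135 - 76 + 13 - 7 = 65 dB
Step 2: at max range FOM = TL = 20*log10(R), so R = 10^(65/20) = 1778.28 m = 1.78 km

1.78 km


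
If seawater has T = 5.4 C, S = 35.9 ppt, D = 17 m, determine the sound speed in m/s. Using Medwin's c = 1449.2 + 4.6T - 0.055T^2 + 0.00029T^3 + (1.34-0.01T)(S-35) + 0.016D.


c = 1449.2 + 4.6*5.4 - 0.055*5.4^2 + 0.00029*5.4^3 + (1.34 - 0.01*5.4)*(35.9 - 35) + 0.016*17 = 1473.91

1473.91 m/s


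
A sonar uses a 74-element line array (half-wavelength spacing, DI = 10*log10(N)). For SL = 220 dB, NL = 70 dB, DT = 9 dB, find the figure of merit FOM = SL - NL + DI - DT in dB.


Step 1: DI = 10*log10(74) = 18.69 dB
Step 2: FOM = SL - NL + DI - DT = 220 - 70 + 18.69 - 9 = 159.69

159.69 dB


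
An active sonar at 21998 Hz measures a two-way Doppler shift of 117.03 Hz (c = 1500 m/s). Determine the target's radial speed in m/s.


3.99 m/s


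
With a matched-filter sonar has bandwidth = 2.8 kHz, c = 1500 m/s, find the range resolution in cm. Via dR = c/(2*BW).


dR = c/(2*BW) = 1500 / (2 * 2.8e3) = 0.2679 m = 26.79 cm

26.79 cm


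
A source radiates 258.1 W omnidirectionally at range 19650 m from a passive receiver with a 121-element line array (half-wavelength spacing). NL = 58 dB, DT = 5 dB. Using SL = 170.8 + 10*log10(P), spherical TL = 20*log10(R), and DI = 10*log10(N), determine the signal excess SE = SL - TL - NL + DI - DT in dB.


Step 1: SL = 170.8 + 10*log10(258.1) = 194.92 dB
Step 2: TL = 20*log10(19650) = 85.87 dB
Step 3: DI = 10*log10(121) = 20.83 dB
Step 4: SE = SL - TL - NL + DI - DT = 194.92 - 85.87 - 58 + 20.83 - 5 = 66.88

66.88 dB


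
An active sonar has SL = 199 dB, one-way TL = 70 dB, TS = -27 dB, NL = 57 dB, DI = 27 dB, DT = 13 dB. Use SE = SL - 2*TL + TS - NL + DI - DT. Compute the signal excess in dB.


SE = SL - 2*TL + TS - NL + DI - DT = 199 - 2*70 + (-27) - 57 + 27 - 13 = -11

-11 dB


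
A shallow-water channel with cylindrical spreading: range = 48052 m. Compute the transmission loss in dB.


TL = 10*log10(48052) = 46.82

46.82 dB


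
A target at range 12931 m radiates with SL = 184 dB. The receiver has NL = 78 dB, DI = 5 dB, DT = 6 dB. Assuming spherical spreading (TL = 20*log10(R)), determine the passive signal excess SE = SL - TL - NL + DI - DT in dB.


Step 1: TL = 20*log10(12931) = 82.23 dB
Step 2: SE = 184 - 82.23 - 78 + 5 - 6 = 22.77

22.77 dB


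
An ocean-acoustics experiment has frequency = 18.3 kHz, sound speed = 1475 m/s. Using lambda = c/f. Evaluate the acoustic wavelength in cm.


lambda = c/f = 1475 / 18300 = 0.0806 m = 8.06 cm

8.06 cm


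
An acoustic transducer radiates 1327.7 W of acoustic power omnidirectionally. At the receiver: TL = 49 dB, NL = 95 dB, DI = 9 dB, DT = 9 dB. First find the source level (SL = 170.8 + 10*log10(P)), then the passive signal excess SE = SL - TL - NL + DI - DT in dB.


Step 1: SL = 170.8 + 10*log10(1327.7) = 202.03 dB
Step 2: SE = SL - TL - NL + DI - DT = 202.03 - 49 - 95 + 9 - 9 = 58.03

58.03 dB


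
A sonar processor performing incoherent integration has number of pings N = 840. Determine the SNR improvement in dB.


14.62 dB


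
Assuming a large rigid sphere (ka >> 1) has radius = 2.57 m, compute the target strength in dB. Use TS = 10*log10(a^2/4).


TS = 10*log10(2.57^2 / 4) = 10*log10(1.651225) = 2.18

2.18 dB


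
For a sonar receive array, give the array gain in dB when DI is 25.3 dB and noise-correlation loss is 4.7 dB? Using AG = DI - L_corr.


AG = DI - L_corr = 25.3 - 4.7 = 20.6

20.6 dB


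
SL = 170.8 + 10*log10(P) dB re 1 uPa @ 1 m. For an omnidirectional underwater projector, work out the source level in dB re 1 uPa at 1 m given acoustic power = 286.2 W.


SL = 170.8 + 10*log10(286.2) = 170.8 + 24.57 = 195.37

195.37 dB


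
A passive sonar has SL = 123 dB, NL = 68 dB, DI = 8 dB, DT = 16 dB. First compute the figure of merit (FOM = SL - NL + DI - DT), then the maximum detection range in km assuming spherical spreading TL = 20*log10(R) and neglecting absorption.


Step 1: FOM = SL - NL + DI - DT = 123 - 68 + 8 - 16 = 47 dB
Step 2: at max range FOM = TL = 20*log10(R), so R = 10^(47/20) = 223.87 m = 0.22 km

0.22 km


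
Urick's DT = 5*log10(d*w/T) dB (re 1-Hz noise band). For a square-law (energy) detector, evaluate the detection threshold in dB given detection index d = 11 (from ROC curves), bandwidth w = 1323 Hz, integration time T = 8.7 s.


DT = 5*log10(d*w/T) = 5*log10(11 * 1323 / 8.7) = 5*log10(1672.76) = 16.12

16.12 dB


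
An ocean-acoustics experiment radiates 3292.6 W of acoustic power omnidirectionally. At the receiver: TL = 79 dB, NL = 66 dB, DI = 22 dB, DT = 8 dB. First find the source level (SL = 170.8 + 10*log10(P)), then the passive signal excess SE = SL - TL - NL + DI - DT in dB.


Step 1: SL = 170.8 + 10*log10(3292.6) = 205.98 dB
Step 2: SE = SL - TL - NL + DI - DT = 205.98 - 79 - 66 + 22 - 8 = 74.98

74.98 dB


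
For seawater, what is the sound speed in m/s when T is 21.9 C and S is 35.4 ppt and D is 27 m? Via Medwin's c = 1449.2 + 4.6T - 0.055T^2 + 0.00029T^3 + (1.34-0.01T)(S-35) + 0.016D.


1527.49 m/s


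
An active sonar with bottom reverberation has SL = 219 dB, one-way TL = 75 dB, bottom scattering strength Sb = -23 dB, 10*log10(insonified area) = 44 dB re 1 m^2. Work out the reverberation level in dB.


90 dB


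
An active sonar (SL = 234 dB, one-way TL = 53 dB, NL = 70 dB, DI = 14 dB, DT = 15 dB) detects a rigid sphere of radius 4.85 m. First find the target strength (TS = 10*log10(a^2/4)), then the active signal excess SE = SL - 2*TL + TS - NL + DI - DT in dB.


Step 1: TS = 10*log10(4.85^2/4) = 7.69 dB
Step 2: SE = SL - 2*TL + TS - NL + DI - DT = 234 - 2*53 + (7.69) - 70 + 14 - 15 = 64.69

64.69 dB


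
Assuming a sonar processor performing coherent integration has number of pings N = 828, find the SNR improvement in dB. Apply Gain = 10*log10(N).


29.18 dB


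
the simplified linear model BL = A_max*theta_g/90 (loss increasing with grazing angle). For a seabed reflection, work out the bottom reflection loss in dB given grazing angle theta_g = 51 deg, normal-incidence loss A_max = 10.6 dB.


6.01 dB


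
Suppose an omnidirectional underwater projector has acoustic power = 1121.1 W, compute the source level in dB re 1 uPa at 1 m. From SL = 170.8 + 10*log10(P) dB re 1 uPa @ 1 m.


SL = 170.8 + 10*log10(1121.1) = 170.8 + 30.5 = 201.3

201.3 dB


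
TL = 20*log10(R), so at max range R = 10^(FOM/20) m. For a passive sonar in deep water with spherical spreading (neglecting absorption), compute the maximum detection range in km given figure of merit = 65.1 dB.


1.8 km


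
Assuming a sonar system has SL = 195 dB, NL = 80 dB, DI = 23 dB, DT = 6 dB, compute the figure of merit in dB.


FOM = SL - NL + DI - DT = 195 - 80 + 23 - 6 = 132

132 dB


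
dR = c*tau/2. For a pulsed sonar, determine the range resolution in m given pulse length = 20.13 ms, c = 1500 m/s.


dR = c*tau/2 = 1500 * 20.13e-3 / 2 = 15.0975

15.0975 m


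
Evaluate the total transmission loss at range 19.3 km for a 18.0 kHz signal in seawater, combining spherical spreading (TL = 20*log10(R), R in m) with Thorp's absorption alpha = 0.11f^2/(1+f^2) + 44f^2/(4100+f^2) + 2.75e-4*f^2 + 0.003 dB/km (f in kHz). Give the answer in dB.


Step 1 (Thorp): alpha = 0.11*324.0/(1+324.0) + 44*324.0/(4100+324.0) + 2.75e-4*324.0 + 0.003 = 3.4242 dB/km
Step 2: TL_spread = 20*log10(19300) = 85.71 dB
Step 3: TL_abs = alpha*R = 3.4242 * 19.3 = 66.09 dB
Step 4: TL_total = 85.71 + 66.09 = 151.8

151.8 dB


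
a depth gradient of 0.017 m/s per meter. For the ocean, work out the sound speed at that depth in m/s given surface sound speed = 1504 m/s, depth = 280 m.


1508.76 m/s


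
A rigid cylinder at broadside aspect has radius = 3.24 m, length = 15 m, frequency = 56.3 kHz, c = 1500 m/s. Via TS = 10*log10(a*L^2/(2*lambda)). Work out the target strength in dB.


41.36 dB


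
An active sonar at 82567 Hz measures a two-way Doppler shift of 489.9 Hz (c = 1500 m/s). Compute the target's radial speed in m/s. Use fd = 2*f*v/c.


From fd = 2*f*v/c, v = c*fd/(2*f) = 1500 * 489.9 / (2*82567) = 4.45

4.45 m/s


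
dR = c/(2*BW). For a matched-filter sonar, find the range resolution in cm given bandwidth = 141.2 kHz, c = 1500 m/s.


dR = c/(2*BW) = 1500 / (2 * 141.2e3) = 0.0053 m = 0.53 cm

0.53 cm


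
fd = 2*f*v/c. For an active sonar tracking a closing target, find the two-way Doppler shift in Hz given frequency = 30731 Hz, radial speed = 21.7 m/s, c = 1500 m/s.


889.15 Hz


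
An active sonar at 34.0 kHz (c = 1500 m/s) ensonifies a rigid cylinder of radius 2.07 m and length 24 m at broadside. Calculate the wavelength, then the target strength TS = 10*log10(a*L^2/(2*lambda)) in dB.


Step 1: lambda = c/f = 1500/34000 = 0.04412 m
Step 2: TS = 10*log10(a*L^2/(2*lambda)) = 10*log10(2.07*24^2/(2*0.04412)) = 41.31

41.31 dB


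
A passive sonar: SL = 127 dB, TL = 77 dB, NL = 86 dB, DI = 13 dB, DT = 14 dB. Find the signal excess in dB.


SE = SL - TL - NL + DI - DT = 127 - 77 - 86 + 13 - 14 = -37

-37 dB


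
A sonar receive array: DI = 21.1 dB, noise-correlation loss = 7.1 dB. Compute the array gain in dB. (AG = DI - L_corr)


14.0 dB


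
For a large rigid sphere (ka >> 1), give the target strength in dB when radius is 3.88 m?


TS = 10*log10(3.88^2 / 4) = 10*log10(3.7636) = 5.76

5.76 dB


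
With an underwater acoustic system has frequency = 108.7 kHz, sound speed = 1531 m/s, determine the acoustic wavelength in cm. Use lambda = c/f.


lambda = c/f = 1531 / 108700 = 0.0141 m = 1.41 cm

1.41 cm


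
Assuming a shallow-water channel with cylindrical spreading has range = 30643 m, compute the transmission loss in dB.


TL = 10*log10(30643) = 44.86

44.86 dB


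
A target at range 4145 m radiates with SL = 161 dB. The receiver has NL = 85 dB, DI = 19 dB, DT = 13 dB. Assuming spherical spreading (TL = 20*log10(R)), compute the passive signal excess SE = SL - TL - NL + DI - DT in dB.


Step 1: TL = 20*log10(4145) = 72.35 dB
Step 2: SE = 161 - 72.35 - 85 + 19 - 13 = 9.65

9.65 dB


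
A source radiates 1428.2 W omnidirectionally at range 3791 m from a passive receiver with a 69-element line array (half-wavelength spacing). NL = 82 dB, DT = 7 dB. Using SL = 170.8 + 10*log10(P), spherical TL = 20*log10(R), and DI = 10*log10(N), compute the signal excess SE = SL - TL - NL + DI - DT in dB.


Step 1: SL = 170.8 + 10*log10(1428.2) = 202.35 dB
Step 2: TL = 20*log10(3791) = 71.58 dB
Step 3: DI = 10*log10(69) = 18.39 dB
Step 4: SE = SL - TL - NL + DI - DT = 202.35 - 71.58 - 82 + 18.39 - 7 = 60.16

60.16 dB


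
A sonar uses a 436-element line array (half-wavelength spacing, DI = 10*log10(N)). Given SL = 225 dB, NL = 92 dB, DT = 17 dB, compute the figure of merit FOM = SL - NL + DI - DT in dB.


142.39 dB


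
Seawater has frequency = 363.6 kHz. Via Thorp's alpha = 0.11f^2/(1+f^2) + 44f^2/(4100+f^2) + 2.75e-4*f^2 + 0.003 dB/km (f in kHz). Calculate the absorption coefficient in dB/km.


f^2 = 132204.96
alpha = 0.11*132204.96/(1+132204.96) + 44*132204.96/(4100+132204.96) + 2.75e-4*132204.96 + 0.003 = 79.146

79.146 dB/km


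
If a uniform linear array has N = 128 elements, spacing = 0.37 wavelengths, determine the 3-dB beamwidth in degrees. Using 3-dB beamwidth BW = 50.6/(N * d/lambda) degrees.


1.07 deg


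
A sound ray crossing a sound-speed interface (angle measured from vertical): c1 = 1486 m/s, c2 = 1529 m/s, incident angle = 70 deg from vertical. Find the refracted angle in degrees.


75.21 deg


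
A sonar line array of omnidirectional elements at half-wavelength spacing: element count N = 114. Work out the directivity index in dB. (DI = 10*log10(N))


DI = 10*log10(114) = 20.57

20.57 dB


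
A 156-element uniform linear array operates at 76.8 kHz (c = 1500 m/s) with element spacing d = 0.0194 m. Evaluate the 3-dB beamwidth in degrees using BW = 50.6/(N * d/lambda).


0.33 deg


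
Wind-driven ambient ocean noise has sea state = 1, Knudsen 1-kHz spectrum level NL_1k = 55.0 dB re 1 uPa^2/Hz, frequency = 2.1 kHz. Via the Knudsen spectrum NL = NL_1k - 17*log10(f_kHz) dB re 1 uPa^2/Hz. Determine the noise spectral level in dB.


NL = NL_1k - 17*log10(f_kHz) = 55.0 - 17*log10(2.1) = 55.0 - (5.48) = 49.52

49.52 dB


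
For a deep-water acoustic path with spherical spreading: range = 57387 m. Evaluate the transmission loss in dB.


TL = 20*log10(57387) = 95.18

95.18 dB


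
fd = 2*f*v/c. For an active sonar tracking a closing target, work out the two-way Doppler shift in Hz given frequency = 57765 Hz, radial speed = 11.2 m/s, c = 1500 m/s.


862.62 Hz


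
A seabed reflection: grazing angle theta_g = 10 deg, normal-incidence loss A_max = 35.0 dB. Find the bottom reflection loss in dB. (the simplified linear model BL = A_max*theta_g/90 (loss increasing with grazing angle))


BL = A_max * theta_g / 90 = 35.0 * 10 / 90 = 3.89

3.89 dB


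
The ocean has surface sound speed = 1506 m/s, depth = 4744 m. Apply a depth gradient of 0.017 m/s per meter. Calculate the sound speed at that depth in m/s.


1586.648 m/s


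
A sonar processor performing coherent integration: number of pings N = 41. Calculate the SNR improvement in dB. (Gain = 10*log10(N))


Gain = 10*log10(41) = 16.13

16.13 dB


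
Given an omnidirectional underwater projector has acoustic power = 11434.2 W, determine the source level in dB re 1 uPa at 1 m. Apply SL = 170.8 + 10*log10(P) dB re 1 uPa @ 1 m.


211.38 dB


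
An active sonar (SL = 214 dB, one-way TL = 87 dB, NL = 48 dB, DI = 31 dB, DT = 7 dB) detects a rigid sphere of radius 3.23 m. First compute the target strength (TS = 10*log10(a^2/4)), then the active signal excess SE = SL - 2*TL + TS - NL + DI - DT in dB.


Step 1: TS = 10*log10(3.23^2/4) = 4.16 dB
Step 2: SE = SL - 2*TL + TS - NL + DI - DT = 214 - 2*87 + (4.16) - 48 + 31 - 7 = 20.16

20.16 dB


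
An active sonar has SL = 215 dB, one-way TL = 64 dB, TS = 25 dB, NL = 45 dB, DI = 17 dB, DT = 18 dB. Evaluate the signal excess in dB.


SE = SL - 2*TL + TS - NL + DI - DT = 215 - 2*64 + (25) - 45 + 17 - 18 = 66

66 dB


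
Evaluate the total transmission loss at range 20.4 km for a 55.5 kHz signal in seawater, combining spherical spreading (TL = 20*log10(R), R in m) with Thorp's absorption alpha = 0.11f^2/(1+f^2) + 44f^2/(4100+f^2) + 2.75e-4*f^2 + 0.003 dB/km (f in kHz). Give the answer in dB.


Step 1 (Thorp): alpha = 0.11*3080.25/(1+3080.25) + 44*3080.25/(4100+3080.25) + 2.75e-4*3080.25 + 0.003 = 19.8356 dB/km
Step 2: TL_spread = 20*log10(20400) = 86.19 dB
Step 3: TL_abs = alpha*R = 19.8356 * 20.4 = 404.65 dB
Step 4: TL_total = 86.19 + 404.65 = 490.84

490.84 dB


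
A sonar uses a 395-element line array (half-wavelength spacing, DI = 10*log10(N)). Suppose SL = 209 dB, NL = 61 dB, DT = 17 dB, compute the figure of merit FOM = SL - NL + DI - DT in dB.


Step 1: DI = 10*log10(395) = 25.97 dB
Step 2: FOM = SL - NL + DI - DT = 209 - 61 + 25.97 - 17 = 156.97

156.97 dB


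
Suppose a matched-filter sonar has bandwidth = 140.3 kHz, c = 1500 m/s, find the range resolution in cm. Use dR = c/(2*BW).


0.53 cm


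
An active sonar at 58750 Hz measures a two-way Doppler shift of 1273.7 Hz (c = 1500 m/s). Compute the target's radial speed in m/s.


From fd = 2*f*v/c, v = c*fd/(2*f) = 1500 * 1273.7 / (2*58750) = 16.26

16.26 m/s


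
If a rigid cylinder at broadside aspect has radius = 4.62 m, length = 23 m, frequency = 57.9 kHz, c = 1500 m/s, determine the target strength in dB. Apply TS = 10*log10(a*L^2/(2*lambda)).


lambda = 1500/57900 = 0.02591 m
TS = 10*log10(4.62*23^2/(2*0.02591)) = 46.74

46.74 dB


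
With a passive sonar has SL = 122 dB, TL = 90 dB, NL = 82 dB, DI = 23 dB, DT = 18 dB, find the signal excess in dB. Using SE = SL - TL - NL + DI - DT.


SE = SL - TL - NL + DI - DT = 122 - 90 - 82 + 23 - 18 = -45

-45 dB


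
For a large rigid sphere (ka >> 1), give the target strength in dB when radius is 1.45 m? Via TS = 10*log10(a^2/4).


-2.79 dB


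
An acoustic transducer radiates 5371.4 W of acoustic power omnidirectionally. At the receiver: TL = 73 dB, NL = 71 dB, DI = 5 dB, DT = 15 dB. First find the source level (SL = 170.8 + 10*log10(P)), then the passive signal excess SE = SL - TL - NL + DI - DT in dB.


Step 1: SL = 170.8 + 10*log10(5371.4) = 208.1 dB
Step 2: SE = SL - TL - NL + DI - DT = 208.1 - 73 - 71 + 5 - 15 = 54.1

54.1 dB


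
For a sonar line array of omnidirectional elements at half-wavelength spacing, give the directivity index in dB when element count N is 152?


21.82 dB


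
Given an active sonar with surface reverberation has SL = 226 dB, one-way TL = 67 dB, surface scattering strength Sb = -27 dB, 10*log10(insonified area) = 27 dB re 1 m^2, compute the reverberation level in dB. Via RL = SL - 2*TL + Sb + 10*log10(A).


RL = SL - 2*TL + Sb + 10*log10(A) = 226 - 2*67 + (-27) + 27 = 92

92 dB


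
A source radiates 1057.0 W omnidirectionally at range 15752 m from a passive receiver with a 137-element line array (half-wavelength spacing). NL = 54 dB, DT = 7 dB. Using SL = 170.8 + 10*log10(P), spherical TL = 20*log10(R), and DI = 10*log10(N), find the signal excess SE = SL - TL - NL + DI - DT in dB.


Step 1: SL = 170.8 + 10*log10(1057.0) = 201.04 dB
Step 2: TL = 20*log10(15752) = 83.95 dB
Step 3: DI = 10*log10(137) = 21.37 dB
Step 4: SE = SL - TL - NL + DI - DT = 201.04 - 83.95 - 54 + 21.37 - 7 = 77.46

77.46 dB


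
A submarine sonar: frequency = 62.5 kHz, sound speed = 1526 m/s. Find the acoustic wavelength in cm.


2.44 cm


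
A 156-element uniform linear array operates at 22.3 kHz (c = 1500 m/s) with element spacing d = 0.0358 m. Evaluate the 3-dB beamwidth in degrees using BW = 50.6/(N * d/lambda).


0.61 deg


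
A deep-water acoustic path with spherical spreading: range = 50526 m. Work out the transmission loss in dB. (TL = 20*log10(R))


TL = 20*log10(50526) = 94.07

94.07 dB


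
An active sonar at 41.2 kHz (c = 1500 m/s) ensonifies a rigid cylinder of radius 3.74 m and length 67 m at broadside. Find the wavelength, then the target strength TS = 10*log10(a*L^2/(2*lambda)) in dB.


Step 1: lambda = c/f = 1500/41200 = 0.03641 m
Step 2: TS = 10*log10(a*L^2/(2*lambda)) = 10*log10(3.74*67^2/(2*0.03641)) = 53.63

53.63 dB


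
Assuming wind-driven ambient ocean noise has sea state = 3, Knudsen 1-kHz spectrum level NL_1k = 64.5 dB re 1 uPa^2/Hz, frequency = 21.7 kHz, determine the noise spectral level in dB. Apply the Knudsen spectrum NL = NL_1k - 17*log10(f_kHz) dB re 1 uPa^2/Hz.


41.78 dB


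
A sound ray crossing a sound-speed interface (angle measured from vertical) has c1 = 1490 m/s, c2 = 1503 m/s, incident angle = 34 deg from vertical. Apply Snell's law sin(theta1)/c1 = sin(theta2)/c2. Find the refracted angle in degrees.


sin(theta2) = (c2/c1)*sin(theta1) = (1503/1490)*sin(34 deg) = 0.56407
theta2 = arcsin(0.56407) = 34.34

34.34 deg


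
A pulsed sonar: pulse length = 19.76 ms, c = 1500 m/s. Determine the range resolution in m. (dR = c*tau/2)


14.82 m


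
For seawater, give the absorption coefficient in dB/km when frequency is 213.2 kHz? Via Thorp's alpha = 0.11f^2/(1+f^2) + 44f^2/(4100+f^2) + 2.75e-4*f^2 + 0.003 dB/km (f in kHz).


f^2 = 45454.24
alpha = 0.11*45454.24/(1+45454.24) + 44*45454.24/(4100+45454.24) + 2.75e-4*45454.24 + 0.003 = 52.972

52.972 dB/km


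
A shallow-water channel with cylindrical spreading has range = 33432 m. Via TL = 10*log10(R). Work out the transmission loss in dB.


TL = 10*log10(33432) = 45.24

45.24 dB


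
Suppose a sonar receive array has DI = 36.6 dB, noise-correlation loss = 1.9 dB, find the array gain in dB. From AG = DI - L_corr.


34.7 dB


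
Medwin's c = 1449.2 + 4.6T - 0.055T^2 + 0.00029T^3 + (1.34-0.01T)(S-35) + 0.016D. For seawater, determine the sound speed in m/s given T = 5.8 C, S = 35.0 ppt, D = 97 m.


c = 1449.2 + 4.6*5.8 - 0.055*5.8^2 + 0.00029*5.8^3 + (1.34 - 0.01*5.8)*(35.0 - 35) + 0.016*97 = 1475.64

1475.64 m/s


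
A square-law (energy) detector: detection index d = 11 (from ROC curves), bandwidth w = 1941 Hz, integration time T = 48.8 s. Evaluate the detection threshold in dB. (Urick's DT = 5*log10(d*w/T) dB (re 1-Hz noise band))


13.2 dB


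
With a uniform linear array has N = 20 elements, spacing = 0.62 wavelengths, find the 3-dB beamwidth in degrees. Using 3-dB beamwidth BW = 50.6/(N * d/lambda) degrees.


BW = 50.6 / (20 * 0.62) = 50.6 / 12.4 = 4.08

4.08 deg


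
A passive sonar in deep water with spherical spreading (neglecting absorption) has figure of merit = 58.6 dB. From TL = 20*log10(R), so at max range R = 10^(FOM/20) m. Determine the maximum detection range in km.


At max range FOM = TL, so 20*log10(R) = 58.6
R = 10^(58.6/20) = 851.14 m = 0.85 km

0.85 km


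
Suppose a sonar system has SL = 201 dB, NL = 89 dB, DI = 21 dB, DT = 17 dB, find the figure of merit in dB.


FOM = SL - NL + DI - DT = 201 - 89 + 21 - 17 = 116

116 dB


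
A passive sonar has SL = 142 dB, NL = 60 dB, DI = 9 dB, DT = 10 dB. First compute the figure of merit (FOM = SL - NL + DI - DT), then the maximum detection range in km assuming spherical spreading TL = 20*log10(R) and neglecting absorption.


Step 1: FOM = SL - NL + DI - DT = 142 - 60 + 9 - 10 = 81 dB
Step 2: at max range FOM = TL = 20*log10(R), so R = 10^(81/20) = 11220.18 m = 11.22 km

11.22 km


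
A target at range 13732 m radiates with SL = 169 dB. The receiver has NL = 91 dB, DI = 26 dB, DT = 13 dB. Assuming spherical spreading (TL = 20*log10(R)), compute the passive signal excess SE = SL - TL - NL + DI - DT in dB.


Step 1: TL = 20*log10(13732) = 82.75 dB
Step 2: SE = 169 - 82.75 - 91 + 26 - 13 = 8.25

8.25 dB


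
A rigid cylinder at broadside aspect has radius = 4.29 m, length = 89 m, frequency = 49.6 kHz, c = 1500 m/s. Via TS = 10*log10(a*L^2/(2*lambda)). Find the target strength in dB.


57.5 dB


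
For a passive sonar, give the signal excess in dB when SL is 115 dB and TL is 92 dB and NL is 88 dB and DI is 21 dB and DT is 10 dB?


SE = SL - TL - NL + DI - DT = 115 - 92 - 88 + 21 - 10 = -54

-54 dB


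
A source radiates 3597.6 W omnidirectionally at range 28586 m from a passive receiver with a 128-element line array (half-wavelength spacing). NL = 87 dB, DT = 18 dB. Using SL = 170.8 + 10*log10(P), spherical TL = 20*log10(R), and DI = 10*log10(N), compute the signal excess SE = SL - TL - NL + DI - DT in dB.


Step 1: SL = 170.8 + 10*log10(3597.6) = 206.36 dB
Step 2: TL = 20*log10(28586) = 89.12 dB
Step 3: DI = 10*log10(128) = 21.07 dB
Step 4: SE = SL - TL - NL + DI - DT = 206.36 - 89.12 - 87 + 21.07 - 18 = 33.31

33.31 dB


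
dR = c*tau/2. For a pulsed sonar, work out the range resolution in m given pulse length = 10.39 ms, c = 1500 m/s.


7.7925 m


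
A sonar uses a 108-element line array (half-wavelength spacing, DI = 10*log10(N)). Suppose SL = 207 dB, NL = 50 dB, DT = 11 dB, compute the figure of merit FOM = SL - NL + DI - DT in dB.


Step 1: DI = 10*log10(108) = 20.33 dB
Step 2: FOM = SL - NL + DI - DT = 207 - 50 + 20.33 - 11 = 166.33

166.33 dB


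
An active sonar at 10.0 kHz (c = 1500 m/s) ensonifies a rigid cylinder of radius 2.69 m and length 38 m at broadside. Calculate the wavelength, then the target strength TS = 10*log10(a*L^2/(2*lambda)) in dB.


Step 1: lambda = c/f = 1500/10000 = 0.15 m
Step 2: TS = 10*log10(a*L^2/(2*lambda)) = 10*log10(2.69*38^2/(2*0.15)) = 41.12

41.12 dB


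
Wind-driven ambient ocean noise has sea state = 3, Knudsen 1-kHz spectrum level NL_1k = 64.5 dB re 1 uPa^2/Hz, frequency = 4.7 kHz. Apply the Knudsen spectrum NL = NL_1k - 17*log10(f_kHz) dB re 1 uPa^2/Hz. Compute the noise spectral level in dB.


53.07 dB


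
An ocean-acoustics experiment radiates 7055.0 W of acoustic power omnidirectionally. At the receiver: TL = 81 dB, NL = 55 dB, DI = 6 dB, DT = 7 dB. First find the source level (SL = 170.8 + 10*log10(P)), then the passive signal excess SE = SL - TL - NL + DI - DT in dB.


Step 1: SL = 170.8 + 10*log10(7055.0) = 209.28 dB
Step 2: SE = SL - TL - NL + DI - DT = 209.28 - 81 - 55 + 6 - 7 = 72.28

72.28 dB


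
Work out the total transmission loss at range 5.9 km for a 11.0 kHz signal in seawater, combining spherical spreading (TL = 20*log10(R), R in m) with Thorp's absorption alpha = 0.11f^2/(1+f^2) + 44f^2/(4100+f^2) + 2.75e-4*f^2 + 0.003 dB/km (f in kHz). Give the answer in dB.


83.72 dB


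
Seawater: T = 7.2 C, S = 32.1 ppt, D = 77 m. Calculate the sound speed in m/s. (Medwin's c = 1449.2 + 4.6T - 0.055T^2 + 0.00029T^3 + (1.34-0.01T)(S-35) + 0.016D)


c = 1449.2 + 4.6*7.2 - 0.055*7.2^2 + 0.00029*7.2^3 + (1.34 - 0.01*7.2)*(32.1 - 35) + 0.016*77 = 1477.13

1477.13 m/s
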